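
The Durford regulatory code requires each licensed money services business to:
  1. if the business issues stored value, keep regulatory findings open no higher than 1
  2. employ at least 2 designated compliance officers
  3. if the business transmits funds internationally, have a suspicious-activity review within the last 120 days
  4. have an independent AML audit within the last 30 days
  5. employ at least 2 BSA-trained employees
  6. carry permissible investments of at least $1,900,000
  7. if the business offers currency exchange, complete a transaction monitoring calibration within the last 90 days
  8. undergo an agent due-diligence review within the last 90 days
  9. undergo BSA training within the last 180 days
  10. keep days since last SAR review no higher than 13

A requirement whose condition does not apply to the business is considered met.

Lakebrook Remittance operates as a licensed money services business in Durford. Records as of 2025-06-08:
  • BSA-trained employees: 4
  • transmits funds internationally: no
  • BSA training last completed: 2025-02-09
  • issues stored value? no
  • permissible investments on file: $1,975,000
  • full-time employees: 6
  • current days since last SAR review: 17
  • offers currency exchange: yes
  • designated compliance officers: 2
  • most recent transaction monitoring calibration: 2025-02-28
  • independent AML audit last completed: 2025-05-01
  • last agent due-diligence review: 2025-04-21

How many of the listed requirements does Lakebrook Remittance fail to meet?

3

1. condition 'issues stored value' does not hold → requirement n/a → met
2. designated compliance officers 2 ≥ 2 → met
3. condition 'transmits funds internationally' does not hold → requirement n/a → met
4. independent AML audit 38 days ago vs limit 30 → not met
5. BSA-trained employees 4 ≥ 2 → met
6. permissible investments $1,975,000 ≥ $1,900,000 → met
7. condition 'offers currency exchange' holds; transaction monitoring calibration 100 days ago vs limit 90 → not met
8. agent due-diligence review 48 days ago vs limit 90 → met
9. BSA training 119 days ago vs limit 180 → met
10. days since last SAR review 17 > 13 → not met
Not met: 3 of 10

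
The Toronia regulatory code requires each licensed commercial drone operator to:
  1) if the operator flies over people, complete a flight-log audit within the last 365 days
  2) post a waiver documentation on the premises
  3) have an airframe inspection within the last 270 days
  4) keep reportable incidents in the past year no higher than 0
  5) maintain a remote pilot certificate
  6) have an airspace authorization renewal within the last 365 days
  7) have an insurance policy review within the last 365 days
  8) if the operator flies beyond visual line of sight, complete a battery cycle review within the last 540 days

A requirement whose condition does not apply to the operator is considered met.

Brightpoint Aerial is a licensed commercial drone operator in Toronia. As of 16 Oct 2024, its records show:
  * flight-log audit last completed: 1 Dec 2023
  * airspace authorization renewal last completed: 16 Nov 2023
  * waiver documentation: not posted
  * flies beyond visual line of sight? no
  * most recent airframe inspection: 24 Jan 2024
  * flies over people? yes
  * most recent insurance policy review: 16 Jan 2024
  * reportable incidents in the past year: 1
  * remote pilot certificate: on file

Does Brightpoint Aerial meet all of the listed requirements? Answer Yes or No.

No

1. condition 'flies over people' holds; flight-log audit 320 days ago vs limit 365 → met
2. waiver documentation absent → not met
3. airframe inspection 266 days ago vs limit 270 → met
4. reportable incidents in the past year 1 > 0 → not met
5. remote pilot certificate present → met
6. airspace authorization renewal 335 days ago vs limit 365 → met
7. insurance policy review 274 days ago vs limit 365 → met
8. condition 'flies beyond visual line of sight' does not hold → requirement n/a → met
Not met: 2, 4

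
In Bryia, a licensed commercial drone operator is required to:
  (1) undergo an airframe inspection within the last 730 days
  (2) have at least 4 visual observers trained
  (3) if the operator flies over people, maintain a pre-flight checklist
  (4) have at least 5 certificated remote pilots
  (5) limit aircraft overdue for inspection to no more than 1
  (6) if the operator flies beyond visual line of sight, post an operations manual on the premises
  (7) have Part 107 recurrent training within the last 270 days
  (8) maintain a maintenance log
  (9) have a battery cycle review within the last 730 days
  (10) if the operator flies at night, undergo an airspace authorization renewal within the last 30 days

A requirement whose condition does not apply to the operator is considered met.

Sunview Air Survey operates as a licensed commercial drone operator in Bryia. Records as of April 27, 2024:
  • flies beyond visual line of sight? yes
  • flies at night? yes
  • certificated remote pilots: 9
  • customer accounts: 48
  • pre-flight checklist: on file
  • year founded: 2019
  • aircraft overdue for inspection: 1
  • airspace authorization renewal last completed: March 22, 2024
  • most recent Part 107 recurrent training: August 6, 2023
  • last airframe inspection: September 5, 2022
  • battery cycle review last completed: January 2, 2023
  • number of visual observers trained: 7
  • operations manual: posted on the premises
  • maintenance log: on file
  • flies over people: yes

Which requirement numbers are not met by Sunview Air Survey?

1. airframe inspection 600 days ago vs limit 730 → met
2. visual observers trained 7 ≥ 4 → met
3. condition 'flies over people' holds; pre-flight checklist present → met
4. certificated remote pilots 9 ≥ 5 → met
5. aircraft overdue for inspection 1 ≤ 1 → met
6. condition 'flies beyond visual line of sight' holds; operations manual present → met
7. Part 107 recurrent training 265 days ago vs limit 270 → met
8. maintenance log present → met
9. battery cycle review 481 days ago vs limit 730 → met
10. condition 'flies at night' holds; airspace authorization renewal 36 days ago vs limit 30 → not met
Not met: 10

10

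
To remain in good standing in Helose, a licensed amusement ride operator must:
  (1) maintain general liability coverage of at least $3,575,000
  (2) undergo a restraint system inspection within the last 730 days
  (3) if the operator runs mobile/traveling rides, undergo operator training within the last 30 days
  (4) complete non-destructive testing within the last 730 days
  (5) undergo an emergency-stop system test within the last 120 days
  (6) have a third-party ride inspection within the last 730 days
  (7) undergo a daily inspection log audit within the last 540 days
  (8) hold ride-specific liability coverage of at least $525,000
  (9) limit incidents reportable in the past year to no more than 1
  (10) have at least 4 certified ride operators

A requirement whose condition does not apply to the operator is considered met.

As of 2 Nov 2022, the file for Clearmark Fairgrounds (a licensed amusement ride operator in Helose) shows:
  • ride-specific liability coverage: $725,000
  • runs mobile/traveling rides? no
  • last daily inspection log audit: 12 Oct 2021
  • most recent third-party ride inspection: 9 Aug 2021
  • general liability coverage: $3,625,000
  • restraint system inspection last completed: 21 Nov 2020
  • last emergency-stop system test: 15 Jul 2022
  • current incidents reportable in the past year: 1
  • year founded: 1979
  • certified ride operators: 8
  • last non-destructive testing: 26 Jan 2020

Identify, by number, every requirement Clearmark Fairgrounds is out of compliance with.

4

1. general liability coverage $3,625,000 ≥ $3,575,000 → met
2. restraint system inspection 711 days ago vs limit 730 → met
3. condition 'runs mobile/traveling rides' does not hold → requirement n/a → met
4. non-destructive testing 1011 days ago vs limit 730 → not met
5. emergency-stop system test 110 days ago vs limit 120 → met
6. third-party ride inspection 450 days ago vs limit 730 → met
7. daily inspection log audit 386 days ago vs limit 540 → met
8. ride-specific liability coverage $725,000 ≥ $525,000 → met
9. incidents reportable in the past year 1 ≤ 1 → met
10. certified ride operators 8 ≥ 4 → met
Not met: 4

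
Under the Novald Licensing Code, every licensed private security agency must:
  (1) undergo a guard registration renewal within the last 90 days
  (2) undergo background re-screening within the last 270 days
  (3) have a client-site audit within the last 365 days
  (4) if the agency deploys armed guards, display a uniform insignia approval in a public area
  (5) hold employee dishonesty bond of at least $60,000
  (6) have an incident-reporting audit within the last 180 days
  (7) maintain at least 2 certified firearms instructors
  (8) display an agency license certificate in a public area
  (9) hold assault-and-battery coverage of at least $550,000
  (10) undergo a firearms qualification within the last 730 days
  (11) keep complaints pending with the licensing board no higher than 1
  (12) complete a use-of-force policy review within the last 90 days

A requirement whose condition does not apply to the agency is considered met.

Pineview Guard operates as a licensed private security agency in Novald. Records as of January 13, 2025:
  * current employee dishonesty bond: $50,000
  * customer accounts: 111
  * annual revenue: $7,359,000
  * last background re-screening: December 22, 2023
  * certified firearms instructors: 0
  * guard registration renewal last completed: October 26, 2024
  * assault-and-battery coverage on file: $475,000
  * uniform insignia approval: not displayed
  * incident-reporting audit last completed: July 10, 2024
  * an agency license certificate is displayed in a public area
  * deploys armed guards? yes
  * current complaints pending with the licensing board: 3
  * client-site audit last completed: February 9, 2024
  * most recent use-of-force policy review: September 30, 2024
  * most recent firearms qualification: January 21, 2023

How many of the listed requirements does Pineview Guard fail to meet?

8

1. guard registration renewal 79 days ago vs limit 90 → met
2. background re-screening 388 days ago vs limit 270 → not met
3. client-site audit 339 days ago vs limit 365 → met
4. condition 'deploys armed guards' holds; uniform insignia approval absent → not met
5. employee dishonesty bond $50,000 < $60,000 → not met
6. incident-reporting audit 187 days ago vs limit 180 → not met
7. certified firearms instructors 0 < 2 → not met
8. agency license certificate present → met
9. assault-and-battery coverage $475,000 < $550,000 → not met
10. firearms qualification 723 days ago vs limit 730 → met
11. complaints pending with the licensing board 3 > 1 → not met
12. use-of-force policy review 105 days ago vs limit 90 → not met
Not met: 8 of 12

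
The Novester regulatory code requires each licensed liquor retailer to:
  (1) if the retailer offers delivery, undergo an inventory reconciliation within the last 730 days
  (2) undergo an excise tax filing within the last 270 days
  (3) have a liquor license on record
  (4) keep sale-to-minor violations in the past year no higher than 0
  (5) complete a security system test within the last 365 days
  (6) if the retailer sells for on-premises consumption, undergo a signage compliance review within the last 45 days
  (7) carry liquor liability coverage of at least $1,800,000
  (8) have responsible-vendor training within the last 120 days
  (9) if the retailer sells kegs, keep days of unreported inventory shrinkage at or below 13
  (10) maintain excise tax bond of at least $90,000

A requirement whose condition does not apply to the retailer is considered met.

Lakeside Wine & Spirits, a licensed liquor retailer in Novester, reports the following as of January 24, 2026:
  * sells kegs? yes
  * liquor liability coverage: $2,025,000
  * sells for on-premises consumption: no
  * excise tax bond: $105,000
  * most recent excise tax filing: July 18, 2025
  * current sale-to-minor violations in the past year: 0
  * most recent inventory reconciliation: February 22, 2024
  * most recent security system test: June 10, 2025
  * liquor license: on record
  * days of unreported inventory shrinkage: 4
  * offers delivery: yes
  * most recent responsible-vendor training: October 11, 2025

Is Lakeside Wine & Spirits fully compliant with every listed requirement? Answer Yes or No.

1. condition 'offers delivery' holds; inventory reconciliation 702 days ago vs limit 730 → met
2. excise tax filing 190 days ago vs limit 270 → met
3. liquor license present → met
4. sale-to-minor violations in the past year 0 ≤ 0 → met
5. security system test 228 days ago vs limit 365 → met
6. condition 'sells for on-premises consumption' does not hold → requirement n/a → met
7. liquor liability coverage $2,025,000 ≥ $1,800,000 → met
8. responsible-vendor training 105 days ago vs limit 120 → met
9. condition 'sells kegs' holds; days of unreported inventory shrinkage 4 ≤ 13 → met
10. excise tax bond $105,000 ≥ $90,000 → met
All met.

Yes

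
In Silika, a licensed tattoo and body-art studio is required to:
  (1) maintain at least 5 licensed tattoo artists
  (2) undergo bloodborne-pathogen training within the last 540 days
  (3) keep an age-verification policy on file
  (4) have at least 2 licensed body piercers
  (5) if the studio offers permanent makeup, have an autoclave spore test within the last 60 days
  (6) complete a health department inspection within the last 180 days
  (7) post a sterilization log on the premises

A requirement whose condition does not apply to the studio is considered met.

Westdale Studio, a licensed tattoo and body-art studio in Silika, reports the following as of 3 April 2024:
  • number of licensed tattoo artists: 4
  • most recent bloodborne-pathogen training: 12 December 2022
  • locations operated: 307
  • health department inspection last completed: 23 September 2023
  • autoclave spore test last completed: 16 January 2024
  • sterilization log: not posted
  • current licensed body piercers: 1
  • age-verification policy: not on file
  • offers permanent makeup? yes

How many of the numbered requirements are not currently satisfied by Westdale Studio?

6

1. licensed tattoo artists 4 < 5 → not met
2. bloodborne-pathogen training 478 days ago vs limit 540 → met
3. age-verification policy absent → not met
4. licensed body piercers 1 < 2 → not met
5. condition 'offers permanent makeup' holds; autoclave spore test 78 days ago vs limit 60 → not met
6. health department inspection 193 days ago vs limit 180 → not met
7. sterilization log absent → not met
Not met: 6 of 7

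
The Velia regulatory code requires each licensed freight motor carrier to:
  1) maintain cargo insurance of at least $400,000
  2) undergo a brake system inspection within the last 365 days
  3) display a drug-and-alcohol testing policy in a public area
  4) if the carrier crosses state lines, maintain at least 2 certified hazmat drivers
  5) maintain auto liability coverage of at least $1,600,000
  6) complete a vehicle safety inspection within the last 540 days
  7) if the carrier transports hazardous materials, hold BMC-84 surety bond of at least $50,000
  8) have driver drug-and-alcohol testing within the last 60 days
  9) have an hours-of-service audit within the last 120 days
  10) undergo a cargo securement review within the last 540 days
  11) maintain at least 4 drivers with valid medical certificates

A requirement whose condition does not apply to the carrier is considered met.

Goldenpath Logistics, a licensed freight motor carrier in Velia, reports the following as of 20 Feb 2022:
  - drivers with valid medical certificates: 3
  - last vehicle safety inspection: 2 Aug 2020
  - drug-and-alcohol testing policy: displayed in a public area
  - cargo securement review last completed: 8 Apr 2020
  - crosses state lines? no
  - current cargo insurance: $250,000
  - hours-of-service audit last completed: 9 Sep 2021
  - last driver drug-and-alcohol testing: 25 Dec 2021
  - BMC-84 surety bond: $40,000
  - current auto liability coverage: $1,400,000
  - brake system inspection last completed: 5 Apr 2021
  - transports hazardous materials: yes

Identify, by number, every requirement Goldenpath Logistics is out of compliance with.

1. cargo insurance $250,000 < $400,000 → not met
2. brake system inspection 321 days ago vs limit 365 → met
3. drug-and-alcohol testing policy present → met
4. condition 'crosses state lines' does not hold → requirement n/a → met
5. auto liability coverage $1,400,000 < $1,600,000 → not met
6. vehicle safety inspection 567 days ago vs limit 540 → not met
7. condition 'transports hazardous materials' holds; BMC-84 surety bond $40,000 < $50,000 → not met
8. driver drug-and-alcohol testing 57 days ago vs limit 60 → met
9. hours-of-service audit 164 days ago vs limit 120 → not met
10. cargo securement review 683 days ago vs limit 540 → not met
11. drivers with valid medical certificates 3 < 4 → not met
Not met: 1, 5, 6, 7, 9, 10, 11

1, 5, 6, 7, 9, 10, 11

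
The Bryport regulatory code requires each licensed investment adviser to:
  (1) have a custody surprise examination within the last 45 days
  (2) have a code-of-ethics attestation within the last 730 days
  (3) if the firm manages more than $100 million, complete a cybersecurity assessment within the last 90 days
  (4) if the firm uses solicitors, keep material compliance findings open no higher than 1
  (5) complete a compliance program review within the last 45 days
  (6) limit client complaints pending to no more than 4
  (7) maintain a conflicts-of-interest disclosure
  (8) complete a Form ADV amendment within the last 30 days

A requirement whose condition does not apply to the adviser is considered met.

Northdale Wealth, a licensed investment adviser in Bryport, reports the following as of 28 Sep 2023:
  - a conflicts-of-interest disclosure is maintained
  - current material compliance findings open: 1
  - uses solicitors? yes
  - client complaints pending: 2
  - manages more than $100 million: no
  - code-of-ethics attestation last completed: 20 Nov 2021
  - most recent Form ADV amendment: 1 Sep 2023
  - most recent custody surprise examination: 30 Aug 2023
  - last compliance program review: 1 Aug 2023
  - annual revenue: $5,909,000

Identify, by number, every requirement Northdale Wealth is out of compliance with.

5

1. custody surprise examination 29 days ago vs limit 45 → met
2. code-of-ethics attestation 677 days ago vs limit 730 → met
3. condition 'manages more than $100 million' does not hold → requirement n/a → met
4. condition 'uses solicitors' holds; material compliance findings open 1 ≤ 1 → met
5. compliance program review 58 days ago vs limit 45 → not met
6. client complaints pending 2 ≤ 4 → met
7. conflicts-of-interest disclosure present → met
8. Form ADV amendment 27 days ago vs limit 30 → met
Not met: 5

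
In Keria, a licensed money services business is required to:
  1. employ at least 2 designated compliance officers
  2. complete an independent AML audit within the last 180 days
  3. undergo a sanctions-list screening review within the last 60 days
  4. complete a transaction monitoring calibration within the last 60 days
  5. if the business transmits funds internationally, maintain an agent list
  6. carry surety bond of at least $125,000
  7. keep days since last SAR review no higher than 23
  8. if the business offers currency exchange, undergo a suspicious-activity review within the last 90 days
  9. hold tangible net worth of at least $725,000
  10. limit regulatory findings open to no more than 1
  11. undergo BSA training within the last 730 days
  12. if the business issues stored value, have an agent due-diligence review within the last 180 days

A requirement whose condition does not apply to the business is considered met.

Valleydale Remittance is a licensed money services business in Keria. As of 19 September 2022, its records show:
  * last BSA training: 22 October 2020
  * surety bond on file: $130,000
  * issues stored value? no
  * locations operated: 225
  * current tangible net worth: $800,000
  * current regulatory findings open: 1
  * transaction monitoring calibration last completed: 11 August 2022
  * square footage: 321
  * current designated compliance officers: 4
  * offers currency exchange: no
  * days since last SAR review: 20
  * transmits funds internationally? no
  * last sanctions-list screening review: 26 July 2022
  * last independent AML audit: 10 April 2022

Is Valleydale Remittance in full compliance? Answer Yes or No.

1. designated compliance officers 4 ≥ 2 → met
2. independent AML audit 162 days ago vs limit 180 → met
3. sanctions-list screening review 55 days ago vs limit 60 → met
4. transaction monitoring calibration 39 days ago vs limit 60 → met
5. condition 'transmits funds internationally' does not hold → requirement n/a → met
6. surety bond $130,000 ≥ $125,000 → met
7. days since last SAR review 20 ≤ 23 → met
8. condition 'offers currency exchange' does not hold → requirement n/a → met
9. tangible net worth $800,000 ≥ $725,000 → met
10. regulatory findings open 1 ≤ 1 → met
11. BSA training 697 days ago vs limit 730 → met
12. condition 'issues stored value' does not hold → requirement n/a → met
All met.

Yes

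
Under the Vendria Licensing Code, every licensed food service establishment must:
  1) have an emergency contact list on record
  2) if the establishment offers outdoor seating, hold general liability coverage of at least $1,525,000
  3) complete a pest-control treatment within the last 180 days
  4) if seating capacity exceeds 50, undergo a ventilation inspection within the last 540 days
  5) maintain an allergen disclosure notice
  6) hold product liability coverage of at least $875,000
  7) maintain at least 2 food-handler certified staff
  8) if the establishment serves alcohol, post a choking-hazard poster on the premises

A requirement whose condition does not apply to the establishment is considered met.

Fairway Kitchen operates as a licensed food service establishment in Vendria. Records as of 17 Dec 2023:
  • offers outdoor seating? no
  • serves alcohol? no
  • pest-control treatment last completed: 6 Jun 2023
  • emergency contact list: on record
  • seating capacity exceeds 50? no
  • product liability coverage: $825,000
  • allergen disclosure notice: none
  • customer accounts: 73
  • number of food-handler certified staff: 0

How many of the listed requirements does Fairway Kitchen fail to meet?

1. emergency contact list present → met
2. condition 'offers outdoor seating' does not hold → requirement n/a → met
3. pest-control treatment 194 days ago vs limit 180 → not met
4. condition 'seating capacity exceeds 50' does not hold → requirement n/a → met
5. allergen disclosure notice absent → not met
6. product liability coverage $825,000 < $875,000 → not met
7. food-handler certified staff 0 < 2 → not met
8. condition 'serves alcohol' does not hold → requirement n/a → met
Not met: 4 of 8

4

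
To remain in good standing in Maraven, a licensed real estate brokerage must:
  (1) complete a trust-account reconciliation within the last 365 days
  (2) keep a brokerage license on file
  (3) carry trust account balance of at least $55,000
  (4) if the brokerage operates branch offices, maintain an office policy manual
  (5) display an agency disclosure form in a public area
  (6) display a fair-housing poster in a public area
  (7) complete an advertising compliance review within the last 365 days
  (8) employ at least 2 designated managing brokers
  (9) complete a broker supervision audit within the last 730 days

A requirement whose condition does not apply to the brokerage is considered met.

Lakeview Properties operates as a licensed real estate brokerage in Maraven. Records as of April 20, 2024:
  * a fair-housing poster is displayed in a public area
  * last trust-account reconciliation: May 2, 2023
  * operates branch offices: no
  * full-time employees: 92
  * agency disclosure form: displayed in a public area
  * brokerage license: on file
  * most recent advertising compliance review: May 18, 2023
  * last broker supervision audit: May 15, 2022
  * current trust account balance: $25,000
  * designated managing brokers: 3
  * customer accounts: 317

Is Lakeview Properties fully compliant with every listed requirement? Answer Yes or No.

No

1. trust-account reconciliation 354 days ago vs limit 365 → met
2. brokerage license present → met
3. trust account balance $25,000 < $55,000 → not met
4. condition 'operates branch offices' does not hold → requirement n/a → met
5. agency disclosure form present → met
6. fair-housing poster present → met
7. advertising compliance review 338 days ago vs limit 365 → met
8. designated managing brokers 3 ≥ 2 → met
9. broker supervision audit 706 days ago vs limit 730 → met
Not met: 3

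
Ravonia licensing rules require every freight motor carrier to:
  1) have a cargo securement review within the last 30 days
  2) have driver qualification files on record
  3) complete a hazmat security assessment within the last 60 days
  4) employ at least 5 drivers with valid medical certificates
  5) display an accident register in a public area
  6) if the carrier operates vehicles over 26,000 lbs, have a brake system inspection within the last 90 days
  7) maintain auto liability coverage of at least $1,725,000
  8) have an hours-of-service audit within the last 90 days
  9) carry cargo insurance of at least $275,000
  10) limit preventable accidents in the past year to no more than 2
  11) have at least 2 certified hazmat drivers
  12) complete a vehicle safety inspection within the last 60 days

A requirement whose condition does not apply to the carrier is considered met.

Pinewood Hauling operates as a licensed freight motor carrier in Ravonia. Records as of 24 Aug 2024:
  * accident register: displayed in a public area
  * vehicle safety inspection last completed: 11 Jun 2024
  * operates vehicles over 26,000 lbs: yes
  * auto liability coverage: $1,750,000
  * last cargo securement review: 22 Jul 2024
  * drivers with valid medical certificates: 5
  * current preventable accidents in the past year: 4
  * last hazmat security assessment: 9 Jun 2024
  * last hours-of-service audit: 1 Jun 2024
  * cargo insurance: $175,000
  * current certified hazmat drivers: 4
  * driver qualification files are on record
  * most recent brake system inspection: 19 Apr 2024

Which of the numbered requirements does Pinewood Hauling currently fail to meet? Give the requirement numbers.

1, 3, 6, 9, 10, 12

1. cargo securement review 33 days ago vs limit 30 → not met
2. driver qualification files present → met
3. hazmat security assessment 76 days ago vs limit 60 → not met
4. drivers with valid medical certificates 5 ≥ 5 → met
5. accident register present → met
6. condition 'operates vehicles over 26,000 lbs' holds; brake system inspection 127 days ago vs limit 90 → not met
7. auto liability coverage $1,750,000 ≥ $1,725,000 → met
8. hours-of-service audit 84 days ago vs limit 90 → met
9. cargo insurance $175,000 < $275,000 → not met
10. preventable accidents in the past year 4 > 2 → not met
11. certified hazmat drivers 4 ≥ 2 → met
12. vehicle safety inspection 74 days ago vs limit 60 → not met
Not met: 1, 3, 6, 9, 10, 12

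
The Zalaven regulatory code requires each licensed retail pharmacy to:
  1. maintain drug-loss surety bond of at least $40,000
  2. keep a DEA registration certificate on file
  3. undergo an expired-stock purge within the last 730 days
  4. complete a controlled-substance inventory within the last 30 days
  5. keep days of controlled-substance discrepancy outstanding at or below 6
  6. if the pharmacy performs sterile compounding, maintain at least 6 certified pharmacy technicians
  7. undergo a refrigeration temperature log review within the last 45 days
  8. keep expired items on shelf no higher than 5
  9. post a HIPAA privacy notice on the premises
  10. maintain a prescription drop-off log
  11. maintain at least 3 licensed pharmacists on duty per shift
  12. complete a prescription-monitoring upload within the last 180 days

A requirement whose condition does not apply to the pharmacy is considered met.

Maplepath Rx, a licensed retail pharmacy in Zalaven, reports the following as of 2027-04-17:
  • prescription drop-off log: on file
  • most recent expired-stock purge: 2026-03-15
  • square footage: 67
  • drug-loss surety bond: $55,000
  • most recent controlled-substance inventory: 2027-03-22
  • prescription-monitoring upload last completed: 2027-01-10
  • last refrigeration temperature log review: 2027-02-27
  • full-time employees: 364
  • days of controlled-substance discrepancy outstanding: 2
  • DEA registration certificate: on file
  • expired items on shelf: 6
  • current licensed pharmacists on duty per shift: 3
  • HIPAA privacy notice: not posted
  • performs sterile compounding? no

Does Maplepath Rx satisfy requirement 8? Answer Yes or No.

No

8. expired items on shelf 6 > 5 → not met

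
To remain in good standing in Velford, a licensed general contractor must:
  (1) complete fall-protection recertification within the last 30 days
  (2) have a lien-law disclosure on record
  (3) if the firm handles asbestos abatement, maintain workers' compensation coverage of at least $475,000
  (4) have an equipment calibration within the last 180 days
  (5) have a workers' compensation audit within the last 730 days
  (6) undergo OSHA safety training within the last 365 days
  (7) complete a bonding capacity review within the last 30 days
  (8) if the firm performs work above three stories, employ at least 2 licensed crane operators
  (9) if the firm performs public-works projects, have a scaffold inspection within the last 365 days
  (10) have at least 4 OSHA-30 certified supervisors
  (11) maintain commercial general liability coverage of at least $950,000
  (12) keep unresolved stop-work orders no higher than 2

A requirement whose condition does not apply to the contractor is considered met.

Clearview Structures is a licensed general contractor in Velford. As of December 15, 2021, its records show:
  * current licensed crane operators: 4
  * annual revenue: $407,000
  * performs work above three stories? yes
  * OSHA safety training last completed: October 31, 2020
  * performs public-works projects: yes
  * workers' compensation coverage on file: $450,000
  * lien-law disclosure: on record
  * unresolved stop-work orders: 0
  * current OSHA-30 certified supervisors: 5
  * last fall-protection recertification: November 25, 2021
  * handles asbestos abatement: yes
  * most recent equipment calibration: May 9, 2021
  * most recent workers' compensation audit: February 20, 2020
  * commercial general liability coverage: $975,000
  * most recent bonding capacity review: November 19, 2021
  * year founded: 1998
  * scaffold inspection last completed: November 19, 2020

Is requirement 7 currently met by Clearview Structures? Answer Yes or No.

Yes

7. bonding capacity review 26 days ago vs limit 30 → met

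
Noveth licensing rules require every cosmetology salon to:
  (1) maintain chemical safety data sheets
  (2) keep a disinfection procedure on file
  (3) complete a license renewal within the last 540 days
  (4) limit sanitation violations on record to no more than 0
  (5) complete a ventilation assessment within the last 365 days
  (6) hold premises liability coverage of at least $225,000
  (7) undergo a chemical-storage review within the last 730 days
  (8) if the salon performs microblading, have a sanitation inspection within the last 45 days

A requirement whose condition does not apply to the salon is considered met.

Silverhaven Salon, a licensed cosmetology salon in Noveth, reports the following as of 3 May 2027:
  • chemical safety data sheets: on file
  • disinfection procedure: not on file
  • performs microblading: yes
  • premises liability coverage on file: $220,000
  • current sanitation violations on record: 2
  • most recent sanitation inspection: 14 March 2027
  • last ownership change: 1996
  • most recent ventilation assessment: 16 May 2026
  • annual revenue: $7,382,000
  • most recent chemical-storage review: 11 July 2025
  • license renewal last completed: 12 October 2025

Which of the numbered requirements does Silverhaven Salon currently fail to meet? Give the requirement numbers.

2, 3, 4, 6, 8

1. chemical safety data sheets present → met
2. disinfection procedure absent → not met
3. license renewal 568 days ago vs limit 540 → not met
4. sanitation violations on record 2 > 0 → not met
5. ventilation assessment 352 days ago vs limit 365 → met
6. premises liability coverage $220,000 < $225,000 → not met
7. chemical-storage review 661 days ago vs limit 730 → met
8. condition 'performs microblading' holds; sanitation inspection 50 days ago vs limit 45 → not met
Not met: 2, 3, 4, 6, 8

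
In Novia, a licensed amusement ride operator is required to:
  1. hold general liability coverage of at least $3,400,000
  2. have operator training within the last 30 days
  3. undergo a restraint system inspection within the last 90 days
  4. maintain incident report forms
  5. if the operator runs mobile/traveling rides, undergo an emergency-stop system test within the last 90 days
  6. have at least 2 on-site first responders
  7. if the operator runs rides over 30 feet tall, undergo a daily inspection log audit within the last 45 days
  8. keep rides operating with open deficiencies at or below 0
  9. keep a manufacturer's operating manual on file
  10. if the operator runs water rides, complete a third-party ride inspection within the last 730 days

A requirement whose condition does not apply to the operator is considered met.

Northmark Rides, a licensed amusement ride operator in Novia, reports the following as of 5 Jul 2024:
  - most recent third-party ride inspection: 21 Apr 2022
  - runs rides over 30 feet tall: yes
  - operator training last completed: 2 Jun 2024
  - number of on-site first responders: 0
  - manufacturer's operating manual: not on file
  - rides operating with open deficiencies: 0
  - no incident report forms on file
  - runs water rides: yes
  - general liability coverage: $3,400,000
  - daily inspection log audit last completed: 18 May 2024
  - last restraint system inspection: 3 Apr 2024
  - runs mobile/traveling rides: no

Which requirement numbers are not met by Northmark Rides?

1. general liability coverage $3,400,000 ≥ $3,400,000 → met
2. operator training 33 days ago vs limit 30 → not met
3. restraint system inspection 93 days ago vs limit 90 → not met
4. incident report forms absent → not met
5. condition 'runs mobile/traveling rides' does not hold → requirement n/a → met
6. on-site first responders 0 < 2 → not met
7. condition 'runs rides over 30 feet tall' holds; daily inspection log audit 48 days ago vs limit 45 → not met
8. rides operating with open deficiencies 0 ≤ 0 → met
9. manufacturer's operating manual absent → not met
10. condition 'runs water rides' holds; third-party ride inspection 806 days ago vs limit 730 → not met
Not met: 2, 3, 4, 6, 7, 9, 10

2, 3, 4, 6, 7, 9, 10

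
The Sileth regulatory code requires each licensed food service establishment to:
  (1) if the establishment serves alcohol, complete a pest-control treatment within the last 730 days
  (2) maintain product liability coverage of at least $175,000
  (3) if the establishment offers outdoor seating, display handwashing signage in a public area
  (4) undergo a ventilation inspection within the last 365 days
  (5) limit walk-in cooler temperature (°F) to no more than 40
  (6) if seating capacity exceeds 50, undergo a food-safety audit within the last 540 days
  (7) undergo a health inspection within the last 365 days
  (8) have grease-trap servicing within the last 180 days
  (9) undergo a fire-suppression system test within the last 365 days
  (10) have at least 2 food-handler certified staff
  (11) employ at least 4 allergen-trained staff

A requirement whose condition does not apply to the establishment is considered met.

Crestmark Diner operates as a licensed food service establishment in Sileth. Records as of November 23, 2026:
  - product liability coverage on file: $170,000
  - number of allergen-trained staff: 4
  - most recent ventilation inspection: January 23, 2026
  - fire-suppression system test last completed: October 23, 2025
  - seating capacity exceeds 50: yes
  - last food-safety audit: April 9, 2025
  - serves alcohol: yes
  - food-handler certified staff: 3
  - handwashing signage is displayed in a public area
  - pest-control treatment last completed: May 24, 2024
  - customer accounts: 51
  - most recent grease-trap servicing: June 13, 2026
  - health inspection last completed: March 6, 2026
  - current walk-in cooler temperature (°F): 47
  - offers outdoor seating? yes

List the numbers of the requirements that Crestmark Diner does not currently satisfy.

1, 2, 5, 6, 9

1. condition 'serves alcohol' holds; pest-control treatment 913 days ago vs limit 730 → not met
2. product liability coverage $170,000 < $175,000 → not met
3. condition 'offers outdoor seating' holds; handwashing signage present → met
4. ventilation inspection 304 days ago vs limit 365 → met
5. walk-in cooler temperature (°F) 47 > 40 → not met
6. condition 'seating capacity exceeds 50' holds; food-safety audit 593 days ago vs limit 540 → not met
7. health inspection 262 days ago vs limit 365 → met
8. grease-trap servicing 163 days ago vs limit 180 → met
9. fire-suppression system test 396 days ago vs limit 365 → not met
10. food-handler certified staff 3 ≥ 2 → met
11. allergen-trained staff 4 ≥ 4 → met
Not met: 1, 2, 5, 6, 9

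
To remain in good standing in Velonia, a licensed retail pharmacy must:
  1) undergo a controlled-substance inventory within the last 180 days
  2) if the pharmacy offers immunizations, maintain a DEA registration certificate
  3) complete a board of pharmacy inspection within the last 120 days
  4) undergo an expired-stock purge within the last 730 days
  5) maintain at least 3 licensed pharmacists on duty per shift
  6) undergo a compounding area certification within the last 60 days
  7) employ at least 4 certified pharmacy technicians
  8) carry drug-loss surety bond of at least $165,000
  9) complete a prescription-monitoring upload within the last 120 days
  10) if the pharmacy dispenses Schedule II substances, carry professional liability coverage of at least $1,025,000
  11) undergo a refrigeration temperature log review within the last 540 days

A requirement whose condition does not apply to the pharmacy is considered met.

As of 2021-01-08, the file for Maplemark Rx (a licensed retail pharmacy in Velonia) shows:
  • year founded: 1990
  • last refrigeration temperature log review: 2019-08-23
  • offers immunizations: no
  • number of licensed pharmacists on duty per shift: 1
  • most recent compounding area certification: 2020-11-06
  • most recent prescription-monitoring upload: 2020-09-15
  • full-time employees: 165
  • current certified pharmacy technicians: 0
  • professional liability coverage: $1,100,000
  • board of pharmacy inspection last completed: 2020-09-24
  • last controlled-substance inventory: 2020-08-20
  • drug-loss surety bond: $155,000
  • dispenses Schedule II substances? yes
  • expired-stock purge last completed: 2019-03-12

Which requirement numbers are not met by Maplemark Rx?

5, 6, 7, 8

1. controlled-substance inventory 141 days ago vs limit 180 → met
2. condition 'offers immunizations' does not hold → requirement n/a → met
3. board of pharmacy inspection 106 days ago vs limit 120 → met
4. expired-stock purge 668 days ago vs limit 730 → met
5. licensed pharmacists on duty per shift 1 < 3 → not met
6. compounding area certification 63 days ago vs limit 60 → not met
7. certified pharmacy technicians 0 < 4 → not met
8. drug-loss surety bond $155,000 < $165,000 → not met
9. prescription-monitoring upload 115 days ago vs limit 120 → met
10. condition 'dispenses Schedule II substances' holds; professional liability coverage $1,100,000 ≥ $1,025,000 → met
11. refrigeration temperature log review 504 days ago vs limit 540 → met
Not met: 5, 6, 7, 8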